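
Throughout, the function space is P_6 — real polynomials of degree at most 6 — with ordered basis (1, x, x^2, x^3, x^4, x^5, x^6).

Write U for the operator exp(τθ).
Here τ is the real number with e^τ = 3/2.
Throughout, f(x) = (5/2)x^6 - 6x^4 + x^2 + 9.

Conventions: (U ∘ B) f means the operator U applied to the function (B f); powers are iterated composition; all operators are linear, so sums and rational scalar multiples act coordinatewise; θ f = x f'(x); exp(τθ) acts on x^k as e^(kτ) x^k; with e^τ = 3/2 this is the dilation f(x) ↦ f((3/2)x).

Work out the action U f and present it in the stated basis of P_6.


exp(τθ) x^k = e^(kτ) x^k; with e^τ = 3/2 this sends x^k to (3/2)^k x^k
x^2 ↦ 9/4 x^2
x^4 ↦ 81/16 x^4
x^6 ↦ 729/64 x^6
applying this coordinatewise to f: exp(τθ) f = (3645/128)x^6 - (243/8)x^4 + (9/4)x^2 + 9

the result is g(x) = (3645/128)x^6 - (243/8)x^4 + (9/4)x^2 + 9


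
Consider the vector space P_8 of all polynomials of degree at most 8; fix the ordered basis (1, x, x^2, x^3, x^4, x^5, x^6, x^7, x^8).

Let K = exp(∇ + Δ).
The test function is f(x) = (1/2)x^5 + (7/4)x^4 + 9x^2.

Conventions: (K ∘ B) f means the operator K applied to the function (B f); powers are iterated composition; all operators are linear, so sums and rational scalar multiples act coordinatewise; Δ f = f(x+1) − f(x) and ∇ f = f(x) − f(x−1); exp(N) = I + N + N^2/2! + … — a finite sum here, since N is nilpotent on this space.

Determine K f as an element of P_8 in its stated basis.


g(x) = (1/2)x^5 + (27/4)x^4 + 34x^3 + 101x^2 + 186x + 149

order-1 term: 5x^4 + 14x^3 + 10x^2 + 50x + 1
order-2 term: 20x^3 + 42x^2 + 40x + 64
order-3 term: 40x^2 + 56x + 40
order-4 term: 40x + 28
order-5 term: 16
the series for exp(∇ + Δ) f terminates at order 5
exp(∇ + Δ) f = (1/2)x^5 + (27/4)x^4 + 34x^3 + 101x^2 + 186x + 149


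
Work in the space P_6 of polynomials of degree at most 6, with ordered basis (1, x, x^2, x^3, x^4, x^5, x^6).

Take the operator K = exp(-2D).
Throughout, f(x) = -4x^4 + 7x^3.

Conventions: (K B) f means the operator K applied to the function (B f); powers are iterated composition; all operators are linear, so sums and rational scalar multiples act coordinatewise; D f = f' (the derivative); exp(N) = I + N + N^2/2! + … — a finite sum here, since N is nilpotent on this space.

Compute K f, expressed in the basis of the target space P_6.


the result is g(x) = -4x^4 + 39x^3 - 138x^2 + 212x - 120

order-1 term: 32x^3 - 42x^2
order-2 term: -96x^2 + 84x
order-3 term: 128x - 56
order-4 term: -64
the series for exp(-2D) f terminates at order 4
exp(-2D) f = -4x^4 + 39x^3 - 138x^2 + 212x - 120


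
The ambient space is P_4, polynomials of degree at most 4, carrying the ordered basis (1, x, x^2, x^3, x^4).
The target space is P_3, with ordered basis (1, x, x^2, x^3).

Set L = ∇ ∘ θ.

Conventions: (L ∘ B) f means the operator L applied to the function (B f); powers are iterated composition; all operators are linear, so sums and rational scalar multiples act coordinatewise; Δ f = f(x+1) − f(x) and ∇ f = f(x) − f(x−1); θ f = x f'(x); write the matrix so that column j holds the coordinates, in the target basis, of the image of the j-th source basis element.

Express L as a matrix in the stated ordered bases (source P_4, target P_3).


the matrix is [[0, 1, -2, 3, -4]; [0, 0, 4, -9, 16]; [0, 0, 0, 9, -24]; [0, 0, 0, 0, 16]] (rows listed top to bottom)

image of 1: 0
image of x: 1
image of x^2: 4x - 2
image of x^3: 9x^2 - 9x + 3
image of x^4: 16x^3 - 24x^2 + 16x - 4
each image's coordinates form column j of the matrix


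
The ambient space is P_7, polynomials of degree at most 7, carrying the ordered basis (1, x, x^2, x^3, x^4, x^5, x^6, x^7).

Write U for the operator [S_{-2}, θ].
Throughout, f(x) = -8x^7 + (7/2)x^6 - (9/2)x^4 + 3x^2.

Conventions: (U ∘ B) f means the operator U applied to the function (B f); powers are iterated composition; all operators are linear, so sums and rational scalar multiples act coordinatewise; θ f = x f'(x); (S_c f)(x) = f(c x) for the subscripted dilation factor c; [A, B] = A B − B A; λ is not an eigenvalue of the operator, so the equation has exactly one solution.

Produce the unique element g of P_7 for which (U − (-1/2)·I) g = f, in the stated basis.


write g with unknown coordinates in the stated basis and equate coefficients in (U − (-1/2)·I) g = f
solving from the highest basis element down gives g = -16x^7 + 7x^6 - 9x^4 + 6x^2
check: U g = 0
so U g − (-1/2)·g = -8x^7 + (7/2)x^6 - (9/2)x^4 + 3x^2 = f ✓

the result is g(x) = -16x^7 + 7x^6 - 9x^4 + 6x^2


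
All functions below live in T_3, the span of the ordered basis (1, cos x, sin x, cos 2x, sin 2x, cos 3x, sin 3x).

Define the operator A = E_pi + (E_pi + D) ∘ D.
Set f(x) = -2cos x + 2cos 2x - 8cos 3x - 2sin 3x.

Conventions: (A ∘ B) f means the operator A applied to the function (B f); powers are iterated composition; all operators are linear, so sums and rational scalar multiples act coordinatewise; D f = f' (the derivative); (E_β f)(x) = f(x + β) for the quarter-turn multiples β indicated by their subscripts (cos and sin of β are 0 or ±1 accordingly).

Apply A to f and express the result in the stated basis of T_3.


the result is g(x) = 4cos x - 2sin x - 6cos 2x - 4sin 2x + 86cos 3x - 4sin 3x

E_pi f = 2cos x + 2cos 2x + 8cos 3x + 2sin 3x
D f = 2sin x - 4sin 2x - 6cos 3x + 24sin 3x
E_pi D f = -2sin x - 4sin 2x + 6cos 3x - 24sin 3x
D D f = 2cos x - 8cos 2x + 72cos 3x + 18sin 3x
(E_pi + D) D f = 2cos x - 2sin x - 8cos 2x - 4sin 2x + 78cos 3x - 6sin 3x
(E_pi + (E_pi + D) ∘ D) f = 4cos x - 2sin x - 6cos 2x - 4sin 2x + 86cos 3x - 4sin 3x


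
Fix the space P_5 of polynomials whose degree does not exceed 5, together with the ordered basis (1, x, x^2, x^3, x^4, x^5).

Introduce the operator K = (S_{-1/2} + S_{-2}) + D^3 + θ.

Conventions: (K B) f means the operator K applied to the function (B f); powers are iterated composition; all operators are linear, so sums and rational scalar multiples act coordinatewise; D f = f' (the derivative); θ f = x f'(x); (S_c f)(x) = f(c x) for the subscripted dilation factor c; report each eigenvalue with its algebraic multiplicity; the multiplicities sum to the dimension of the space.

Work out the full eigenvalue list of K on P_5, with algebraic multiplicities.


λ = -865/32 (multiplicity 1), λ = -41/8 (multiplicity 1), λ = -3/2 (multiplicity 1), λ = 2 (multiplicity 1), λ = 25/4 (multiplicity 1), λ = 321/16 (multiplicity 1)

image of 1: 2
image of x: -(3/2)x
image of x^2: (25/4)x^2
image of x^3: -(41/8)x^3 + 6
image of x^4: (321/16)x^4 + 24x
image of x^5: -(865/32)x^5 + 60x^2
the matrix is upper triangular; its diagonal is (2, -3/2, 25/4, -41/8, 321/16, -865/32)
for a triangular matrix the eigenvalues are the diagonal entries, with algebraic multiplicity their repetition count


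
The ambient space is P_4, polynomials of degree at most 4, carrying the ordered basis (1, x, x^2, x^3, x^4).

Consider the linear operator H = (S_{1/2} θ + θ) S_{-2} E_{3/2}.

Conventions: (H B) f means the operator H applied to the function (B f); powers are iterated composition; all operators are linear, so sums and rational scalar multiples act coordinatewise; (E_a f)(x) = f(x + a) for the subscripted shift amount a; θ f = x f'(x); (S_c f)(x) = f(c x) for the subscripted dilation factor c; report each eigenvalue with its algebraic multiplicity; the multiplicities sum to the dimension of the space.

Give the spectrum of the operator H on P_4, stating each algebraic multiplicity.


image of 1: 0
image of x: -3x
image of x^2: 10x^2 - 9x
image of x^3: -27x^3 + 45x^2 - (81/4)x
image of x^4: 68x^4 - 162x^3 + 135x^2 - (81/2)x
the matrix is upper triangular; its diagonal is (0, -3, 10, -27, 68)
for a triangular matrix the eigenvalues are the diagonal entries, with algebraic multiplicity their repetition count

λ = -27 (multiplicity 1), λ = -3 (multiplicity 1), λ = 0 (multiplicity 1), λ = 10 (multiplicity 1), λ = 68 (multiplicity 1)


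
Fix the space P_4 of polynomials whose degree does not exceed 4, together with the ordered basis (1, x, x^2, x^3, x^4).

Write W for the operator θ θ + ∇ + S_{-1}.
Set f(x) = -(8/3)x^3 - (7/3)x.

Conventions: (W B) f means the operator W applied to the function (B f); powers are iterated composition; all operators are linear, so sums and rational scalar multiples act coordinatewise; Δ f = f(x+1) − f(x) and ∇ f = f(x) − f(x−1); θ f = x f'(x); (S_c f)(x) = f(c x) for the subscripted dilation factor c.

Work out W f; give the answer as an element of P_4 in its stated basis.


the image equals g(x) = -(64/3)x^3 - 8x^2 + 8x - 5

θ f = -8x^3 - (7/3)x
θ θ f = -24x^3 - (7/3)x
∇ f = -8x^2 + 8x - 5
S_{-1} f = (8/3)x^3 + (7/3)x
(θ θ + ∇ + S_{-1}) f = -(64/3)x^3 - 8x^2 + 8x - 5


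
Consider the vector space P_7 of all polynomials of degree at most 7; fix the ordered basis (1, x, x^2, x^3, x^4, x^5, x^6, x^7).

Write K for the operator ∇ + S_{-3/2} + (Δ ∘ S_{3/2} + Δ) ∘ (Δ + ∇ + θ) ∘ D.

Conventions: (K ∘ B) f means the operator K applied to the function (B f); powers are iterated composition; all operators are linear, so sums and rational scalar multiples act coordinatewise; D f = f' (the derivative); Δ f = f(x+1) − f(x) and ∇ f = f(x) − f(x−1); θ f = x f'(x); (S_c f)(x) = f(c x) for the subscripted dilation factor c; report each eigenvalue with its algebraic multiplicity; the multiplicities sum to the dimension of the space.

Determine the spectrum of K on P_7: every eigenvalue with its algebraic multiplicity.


image of 1: 1
image of x: -(3/2)x + 1
image of x^2: (9/4)x^2 + 2x + 4
image of x^3: -(27/8)x^3 + 3x^2 + 36x + 101/2
image of x^4: (81/16)x^4 + 4x^3 + (303/2)x^2 + (635/2)x + 259/2
image of x^5: -(243/32)x^5 + 5x^4 + 475x^3 + (2525/2)x^2 + 1005x + 1589/4
image of x^6: (729/64)x^6 + 6x^5 + (20385/16)x^4 + (32425/8)x^3 + (37965/8)x^2 + (56481/16)x + 16169/16
image of x^7: -(2187/128)x^7 + 7x^6 + (49623/16)x^5 + (366415/32)x^4 + (140735/8)x^3 + (599067/32)x^2 + (166397/16)x + 85705/32
the matrix is upper triangular; its diagonal is (1, -3/2, 9/4, -27/8, 81/16, -243/32, 729/64, -2187/128)
for a triangular matrix the eigenvalues are the diagonal entries, with algebraic multiplicity their repetition count

λ = -2187/128 (multiplicity 1), λ = -243/32 (multiplicity 1), λ = -27/8 (multiplicity 1), λ = -3/2 (multiplicity 1), λ = 1 (multiplicity 1), λ = 9/4 (multiplicity 1), λ = 81/16 (multiplicity 1), λ = 729/64 (multiplicity 1)


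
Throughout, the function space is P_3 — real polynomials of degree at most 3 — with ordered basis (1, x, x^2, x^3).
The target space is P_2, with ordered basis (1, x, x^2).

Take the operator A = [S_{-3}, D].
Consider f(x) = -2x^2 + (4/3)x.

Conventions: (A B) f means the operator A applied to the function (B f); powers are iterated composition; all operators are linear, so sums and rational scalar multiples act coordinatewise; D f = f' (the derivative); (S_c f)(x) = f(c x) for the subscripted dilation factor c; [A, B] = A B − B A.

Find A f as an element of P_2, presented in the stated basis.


the image equals g(x) = 48x + 16/3

D f = -4x + 4/3
S_{-3} D f = 12x + 4/3
S_{-3} f = -18x^2 - 4x
D S_{-3} f = -36x - 4
[S_{-3}, D] f = 48x + 16/3


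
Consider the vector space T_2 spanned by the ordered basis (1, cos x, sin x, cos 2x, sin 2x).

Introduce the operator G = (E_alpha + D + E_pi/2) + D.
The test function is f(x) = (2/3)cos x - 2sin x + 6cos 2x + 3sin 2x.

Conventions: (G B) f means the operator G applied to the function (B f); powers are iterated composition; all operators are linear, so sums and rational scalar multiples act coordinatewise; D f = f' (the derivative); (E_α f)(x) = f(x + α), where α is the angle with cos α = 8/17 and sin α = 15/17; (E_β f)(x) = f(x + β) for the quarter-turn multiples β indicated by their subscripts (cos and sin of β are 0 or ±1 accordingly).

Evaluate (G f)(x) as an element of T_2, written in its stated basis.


g(x) = -(380/51)cos x - (60/17)sin x + (1488/289)cos 2x - (9726/289)sin 2x

E_alpha f = -(74/51)cos x - (26/17)sin x - (246/289)cos 2x - (1923/289)sin 2x
D f = -2cos x - (2/3)sin x + 6cos 2x - 12sin 2x
E_pi/2 f = -2cos x - (2/3)sin x - 6cos 2x - 3sin 2x
(E_alpha + D + E_pi/2) f = -(278/51)cos x - (146/51)sin x - (246/289)cos 2x - (6258/289)sin 2x
D f = -2cos x - (2/3)sin x + 6cos 2x - 12sin 2x
((E_alpha + D + E_pi/2) + D) f = -(380/51)cos x - (60/17)sin x + (1488/289)cos 2x - (9726/289)sin 2x


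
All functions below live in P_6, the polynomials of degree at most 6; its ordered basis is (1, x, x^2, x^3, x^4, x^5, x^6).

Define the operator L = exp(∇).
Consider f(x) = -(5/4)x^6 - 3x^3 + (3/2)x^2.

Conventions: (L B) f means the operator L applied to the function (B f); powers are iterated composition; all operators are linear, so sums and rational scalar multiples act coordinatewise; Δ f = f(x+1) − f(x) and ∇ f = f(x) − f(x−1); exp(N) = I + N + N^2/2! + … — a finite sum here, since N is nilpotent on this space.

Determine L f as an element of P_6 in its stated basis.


the image equals g(x) = -(5/4)x^6 - (15/2)x^5 + 22x^3 - (105/4)x^2 - 12x + 57/4

order-1 term: -(15/2)x^5 + (75/4)x^4 - 25x^3 + (39/4)x^2 + (9/2)x - 13/4
order-2 term: -(75/4)x^4 + 75x^3 - (525/4)x^2 + (207/2)x - 113/4
order-3 term: -25x^3 + (225/2)x^2 - (375/2)x + 219/2
order-4 term: -(75/4)x^2 + 75x - 325/4
order-5 term: -(15/2)x + 75/4
order-6 term: -5/4
the series for exp(∇) f terminates at order 6
exp(∇) f = -(5/4)x^6 - (15/2)x^5 + 22x^3 - (105/4)x^2 - 12x + 57/4


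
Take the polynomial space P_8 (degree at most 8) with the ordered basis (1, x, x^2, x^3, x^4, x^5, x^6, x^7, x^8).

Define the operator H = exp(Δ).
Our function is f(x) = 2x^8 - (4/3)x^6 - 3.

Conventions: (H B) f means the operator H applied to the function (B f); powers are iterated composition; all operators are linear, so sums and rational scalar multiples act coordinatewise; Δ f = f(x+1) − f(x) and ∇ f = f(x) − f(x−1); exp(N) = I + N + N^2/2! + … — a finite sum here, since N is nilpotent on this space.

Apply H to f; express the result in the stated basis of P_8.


the result is g(x) = 2x^8 + 16x^7 + (332/3)x^6 + 552x^5 + 2060x^4 + (17072/3)x^3 + 11068x^2 + 13616x + 24019/3

order-1 term: 16x^7 + 56x^6 + 104x^5 + 120x^4 + (256/3)x^3 + 36x^2 + 8x + 2/3
order-2 term: 56x^6 + 336x^5 + 960x^4 + 1600x^3 + 1596x^2 + 888x + 638/3
order-3 term: 112x^5 + 840x^4 + (8320/3)x^3 + 4920x^2 + 4616x + 1812
order-4 term: 140x^4 + 1120x^3 + 3620x^2 + 5520x + 9946/3
order-5 term: 112x^3 + 840x^2 + 2232x + 2080
order-6 term: 56x^2 + 336x + 1592/3
order-7 term: 16x + 56
order-8 term: 2
the series for exp(Δ) f terminates at order 8
exp(Δ) f = 2x^8 + 16x^7 + (332/3)x^6 + 552x^5 + 2060x^4 + (17072/3)x^3 + 11068x^2 + 13616x + 24019/3


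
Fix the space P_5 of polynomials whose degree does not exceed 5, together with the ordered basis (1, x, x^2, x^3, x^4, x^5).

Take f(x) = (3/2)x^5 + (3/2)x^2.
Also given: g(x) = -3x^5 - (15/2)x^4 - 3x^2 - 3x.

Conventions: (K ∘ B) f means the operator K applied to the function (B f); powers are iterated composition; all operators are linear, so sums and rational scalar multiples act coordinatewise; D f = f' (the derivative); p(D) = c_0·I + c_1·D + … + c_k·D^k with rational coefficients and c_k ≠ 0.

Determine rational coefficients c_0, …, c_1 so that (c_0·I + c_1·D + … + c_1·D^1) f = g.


c_0 = -2, c_1 = -1

D^0 f = (3/2)x^5 + (3/2)x^2
D^1 f = (15/2)x^4 + 3x
matching coefficients of g against c_0 f + c_1 Df + … from the top degree down determines the c_i
solution: c_0 = -2, c_1 = -1


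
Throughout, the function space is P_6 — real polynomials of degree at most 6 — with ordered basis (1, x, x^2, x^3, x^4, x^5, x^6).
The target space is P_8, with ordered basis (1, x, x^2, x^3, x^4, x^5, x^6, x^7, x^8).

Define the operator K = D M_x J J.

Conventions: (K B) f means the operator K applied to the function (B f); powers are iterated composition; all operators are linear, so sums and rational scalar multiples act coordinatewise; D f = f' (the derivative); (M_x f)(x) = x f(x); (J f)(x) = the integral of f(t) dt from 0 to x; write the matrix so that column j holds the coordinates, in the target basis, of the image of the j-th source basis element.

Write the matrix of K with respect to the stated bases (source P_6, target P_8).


image of 1: (3/2)x^2
image of x: (2/3)x^3
image of x^2: (5/12)x^4
image of x^3: (3/10)x^5
image of x^4: (7/30)x^6
image of x^5: (4/21)x^7
image of x^6: (9/56)x^8
each image's coordinates form column j of the matrix

the matrix is [[0, 0, 0, 0, 0, 0, 0]; [0, 0, 0, 0, 0, 0, 0]; [3/2, 0, 0, 0, 0, 0, 0]; [0, 2/3, 0, 0, 0, 0, 0]; [0, 0, 5/12, 0, 0, 0, 0]; [0, 0, 0, 3/10, 0, 0, 0]; [0, 0, 0, 0, 7/30, 0, 0]; [0, 0, 0, 0, 0, 4/21, 0]; [0, 0, 0, 0, 0, 0, 9/56]] (rows listed top to bottom)


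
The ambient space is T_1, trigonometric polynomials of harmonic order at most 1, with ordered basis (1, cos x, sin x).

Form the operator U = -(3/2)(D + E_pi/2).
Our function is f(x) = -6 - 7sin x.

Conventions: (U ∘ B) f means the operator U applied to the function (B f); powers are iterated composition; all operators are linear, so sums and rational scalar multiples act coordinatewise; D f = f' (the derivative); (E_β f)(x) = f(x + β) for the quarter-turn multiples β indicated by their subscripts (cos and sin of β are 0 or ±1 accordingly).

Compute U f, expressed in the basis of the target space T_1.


the image equals g(x) = 9 + 21cos x

D f = -7cos x
E_pi/2 f = -6 - 7cos x
(D + E_pi/2) f = -6 - 14cos x
(-(3/2)(D + E_pi/2)) f = 9 + 21cos x


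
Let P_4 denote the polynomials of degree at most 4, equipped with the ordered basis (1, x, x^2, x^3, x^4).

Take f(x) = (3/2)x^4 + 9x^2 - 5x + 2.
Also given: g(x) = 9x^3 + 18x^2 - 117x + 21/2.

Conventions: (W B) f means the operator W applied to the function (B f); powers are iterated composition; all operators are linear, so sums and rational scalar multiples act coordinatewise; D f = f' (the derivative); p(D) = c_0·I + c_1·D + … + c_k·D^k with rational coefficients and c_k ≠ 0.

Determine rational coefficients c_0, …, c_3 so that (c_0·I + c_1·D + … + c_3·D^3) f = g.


p(D) = (3/2)·D + D^2 − 4·D^3, i.e. c_0 = 0, c_1 = 3/2, c_2 = 1, c_3 = -4

D^0 f = (3/2)x^4 + 9x^2 - 5x + 2
D^1 f = 6x^3 + 18x - 5
D^2 f = 18x^2 + 18
D^3 f = 36x
matching coefficients of g against c_0 f + c_1 Df + … from the top degree down determines the c_i
solution: c_0 = 0, c_1 = 3/2, c_2 = 1, c_3 = -4


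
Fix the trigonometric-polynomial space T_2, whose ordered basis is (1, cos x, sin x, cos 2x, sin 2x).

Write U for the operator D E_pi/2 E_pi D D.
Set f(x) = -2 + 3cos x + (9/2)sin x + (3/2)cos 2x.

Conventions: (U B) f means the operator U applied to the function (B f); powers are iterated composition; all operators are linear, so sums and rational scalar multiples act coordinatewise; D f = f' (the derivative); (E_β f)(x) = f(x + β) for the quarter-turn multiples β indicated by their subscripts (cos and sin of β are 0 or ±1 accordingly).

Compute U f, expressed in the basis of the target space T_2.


D f = (9/2)cos x - 3sin x - 3sin 2x
D D f = -3cos x - (9/2)sin x - 6cos 2x
E_pi (D D) f = 3cos x + (9/2)sin x - 6cos 2x
E_pi/2 E_pi (D D) f = (9/2)cos x - 3sin x + 6cos 2x
D (E_pi/2 E_pi) (D D) f = -3cos x - (9/2)sin x - 12sin 2x

the image equals g(x) = -3cos x - (9/2)sin x - 12sin 2x


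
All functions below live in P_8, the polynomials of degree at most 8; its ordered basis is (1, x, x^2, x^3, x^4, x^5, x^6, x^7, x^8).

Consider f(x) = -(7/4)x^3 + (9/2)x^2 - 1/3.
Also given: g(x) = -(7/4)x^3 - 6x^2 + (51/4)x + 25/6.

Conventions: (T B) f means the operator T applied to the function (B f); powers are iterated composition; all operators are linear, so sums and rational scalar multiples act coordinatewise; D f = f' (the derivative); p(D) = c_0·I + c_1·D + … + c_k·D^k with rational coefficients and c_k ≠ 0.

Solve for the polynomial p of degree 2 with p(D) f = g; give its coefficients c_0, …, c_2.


c_0 = 1, c_1 = 2, c_2 = 1/2

D^0 f = -(7/4)x^3 + (9/2)x^2 - 1/3
D^1 f = -(21/4)x^2 + 9x
D^2 f = -(21/2)x + 9
matching coefficients of g against c_0 f + c_1 Df + … from the top degree down determines the c_i
solution: c_0 = 1, c_1 = 2, c_2 = 1/2


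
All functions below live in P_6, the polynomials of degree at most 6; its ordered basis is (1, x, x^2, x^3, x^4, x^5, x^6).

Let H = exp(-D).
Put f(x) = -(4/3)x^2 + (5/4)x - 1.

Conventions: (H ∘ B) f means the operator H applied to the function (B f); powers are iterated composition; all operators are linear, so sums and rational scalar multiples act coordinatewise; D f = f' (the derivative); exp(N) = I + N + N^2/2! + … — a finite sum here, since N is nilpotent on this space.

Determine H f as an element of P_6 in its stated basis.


g(x) = -(4/3)x^2 + (47/12)x - 43/12

order-1 term: (8/3)x - 5/4
order-2 term: -4/3
the series for exp(-D) f terminates at order 2
exp(-D) f = -(4/3)x^2 + (47/12)x - 43/12


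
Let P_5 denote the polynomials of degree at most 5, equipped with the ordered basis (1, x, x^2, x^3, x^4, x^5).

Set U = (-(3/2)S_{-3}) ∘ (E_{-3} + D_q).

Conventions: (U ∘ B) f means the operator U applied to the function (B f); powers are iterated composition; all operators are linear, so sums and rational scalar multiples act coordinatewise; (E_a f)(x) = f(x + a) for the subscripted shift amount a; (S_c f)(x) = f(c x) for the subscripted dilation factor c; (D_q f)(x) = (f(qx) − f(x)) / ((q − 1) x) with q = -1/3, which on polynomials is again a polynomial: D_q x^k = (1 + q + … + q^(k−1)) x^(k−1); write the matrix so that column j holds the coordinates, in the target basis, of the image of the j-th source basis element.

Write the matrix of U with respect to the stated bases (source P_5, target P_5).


image of 1: -3/2
image of x: (9/2)x + 3
image of x^2: -(27/2)x^2 - 24x - 27/2
image of x^3: (81/2)x^3 + 111x^2 + (243/2)x + 81/2
image of x^4: -(243/2)x^4 - 456x^3 - 729x^2 - 486x - 243/2
image of x^5: (729/2)x^5 + 1731x^4 + 3645x^3 + 3645x^2 + (3645/2)x + 729/2
each image's coordinates form column j of the matrix

the matrix is [[-3/2, 3, -27/2, 81/2, -243/2, 729/2]; [0, 9/2, -24, 243/2, -486, 3645/2]; [0, 0, -27/2, 111, -729, 3645]; [0, 0, 0, 81/2, -456, 3645]; [0, 0, 0, 0, -243/2, 1731]; [0, 0, 0, 0, 0, 729/2]] (rows listed top to bottom)


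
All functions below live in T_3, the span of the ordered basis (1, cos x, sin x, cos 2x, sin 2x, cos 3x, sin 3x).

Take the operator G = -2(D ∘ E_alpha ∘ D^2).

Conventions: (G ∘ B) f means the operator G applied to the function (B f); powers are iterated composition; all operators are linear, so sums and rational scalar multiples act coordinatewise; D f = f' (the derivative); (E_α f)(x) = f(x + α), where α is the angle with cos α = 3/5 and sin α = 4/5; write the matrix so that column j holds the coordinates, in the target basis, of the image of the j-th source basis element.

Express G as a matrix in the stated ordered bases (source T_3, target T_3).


the matrix is [[0, 0, 0, 0, 0, 0, 0]; [0, -8/5, 6/5, 0, 0, 0, 0]; [0, -6/5, -8/5, 0, 0, 0, 0]; [0, 0, 0, -384/25, -112/25, 0, 0]; [0, 0, 0, 112/25, -384/25, 0, 0]; [0, 0, 0, 0, 0, -2376/125, -6318/125]; [0, 0, 0, 0, 0, 6318/125, -2376/125]] (rows listed top to bottom)

image of 1: 0
image of cos x: -(8/5)cos x - (6/5)sin x
image of sin x: (6/5)cos x - (8/5)sin x
image of cos 2x: -(384/25)cos 2x + (112/25)sin 2x
image of sin 2x: -(112/25)cos 2x - (384/25)sin 2x
image of cos 3x: -(2376/125)cos 3x + (6318/125)sin 3x
image of sin 3x: -(6318/125)cos 3x - (2376/125)sin 3x
each image's coordinates form column j of the matrix


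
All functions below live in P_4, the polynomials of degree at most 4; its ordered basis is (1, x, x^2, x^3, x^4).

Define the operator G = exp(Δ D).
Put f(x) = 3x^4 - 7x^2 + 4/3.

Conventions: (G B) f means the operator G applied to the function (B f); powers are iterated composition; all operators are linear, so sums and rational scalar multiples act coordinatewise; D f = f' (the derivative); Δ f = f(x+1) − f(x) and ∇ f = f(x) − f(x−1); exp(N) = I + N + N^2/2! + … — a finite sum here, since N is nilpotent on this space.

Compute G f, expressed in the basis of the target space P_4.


g(x) = 3x^4 + 29x^2 + 36x + 106/3

order-1 term: 36x^2 + 36x - 2
order-2 term: 36
the series for exp(Δ D) f terminates at order 2
exp(Δ D) f = 3x^4 + 29x^2 + 36x + 106/3


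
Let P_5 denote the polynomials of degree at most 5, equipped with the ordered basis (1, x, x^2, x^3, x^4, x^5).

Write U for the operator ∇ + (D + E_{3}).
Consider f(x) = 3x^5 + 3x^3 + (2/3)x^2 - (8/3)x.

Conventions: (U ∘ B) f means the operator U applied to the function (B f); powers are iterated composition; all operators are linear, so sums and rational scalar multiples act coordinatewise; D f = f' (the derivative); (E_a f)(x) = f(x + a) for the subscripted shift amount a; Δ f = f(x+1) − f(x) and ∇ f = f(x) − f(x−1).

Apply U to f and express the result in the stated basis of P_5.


g(x) = 3x^5 + 75x^4 + 243x^3 + (2657/3)x^2 + 1276x + 808

∇ f = 15x^4 - 30x^3 + 39x^2 - (68/3)x + 8/3
D f = 15x^4 + 9x^2 + (4/3)x - 8/3
E_{3} f = 3x^5 + 45x^4 + 273x^3 + (2513/3)x^2 + (3892/3)x + 808
(D + E_{3}) f = 3x^5 + 60x^4 + 273x^3 + (2540/3)x^2 + (3896/3)x + 2416/3
(∇ + (D + E_{3})) f = 3x^5 + 75x^4 + 243x^3 + (2657/3)x^2 + 1276x + 808


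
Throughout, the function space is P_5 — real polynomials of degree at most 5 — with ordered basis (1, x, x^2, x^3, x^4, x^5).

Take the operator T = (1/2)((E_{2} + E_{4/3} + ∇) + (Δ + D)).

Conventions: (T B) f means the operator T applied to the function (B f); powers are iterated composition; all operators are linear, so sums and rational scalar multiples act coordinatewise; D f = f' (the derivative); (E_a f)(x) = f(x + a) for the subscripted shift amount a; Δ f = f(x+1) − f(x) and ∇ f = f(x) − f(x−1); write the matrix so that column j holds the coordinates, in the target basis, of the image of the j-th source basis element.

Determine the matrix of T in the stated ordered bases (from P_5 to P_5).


image of 1: 1
image of x: x + 19/6
image of x^2: x^2 + (19/3)x + 26/9
image of x^3: x^3 + (19/2)x^2 + (26/3)x + 167/27
image of x^4: x^4 + (38/3)x^3 + (52/3)x^2 + (668/27)x + 776/81
image of x^5: x^5 + (95/6)x^4 + (260/9)x^3 + (1670/27)x^2 + (3880/81)x + 4643/243
each image's coordinates form column j of the matrix

the matrix is [[1, 19/6, 26/9, 167/27, 776/81, 4643/243]; [0, 1, 19/3, 26/3, 668/27, 3880/81]; [0, 0, 1, 19/2, 52/3, 1670/27]; [0, 0, 0, 1, 38/3, 260/9]; [0, 0, 0, 0, 1, 95/6]; [0, 0, 0, 0, 0, 1]] (rows listed top to bottom)


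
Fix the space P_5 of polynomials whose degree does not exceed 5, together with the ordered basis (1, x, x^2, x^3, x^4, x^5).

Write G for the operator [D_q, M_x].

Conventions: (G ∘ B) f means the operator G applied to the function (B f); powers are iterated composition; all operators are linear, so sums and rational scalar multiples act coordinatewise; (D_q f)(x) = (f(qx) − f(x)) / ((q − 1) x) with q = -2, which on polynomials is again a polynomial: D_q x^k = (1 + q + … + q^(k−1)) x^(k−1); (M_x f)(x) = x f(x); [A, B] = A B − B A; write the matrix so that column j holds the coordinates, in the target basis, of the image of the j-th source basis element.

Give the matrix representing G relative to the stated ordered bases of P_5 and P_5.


image of 1: 1
image of x: -2x
image of x^2: 4x^2
image of x^3: -8x^3
image of x^4: 16x^4
image of x^5: -32x^5
each image's coordinates form column j of the matrix

the matrix is [[1, 0, 0, 0, 0, 0]; [0, -2, 0, 0, 0, 0]; [0, 0, 4, 0, 0, 0]; [0, 0, 0, -8, 0, 0]; [0, 0, 0, 0, 16, 0]; [0, 0, 0, 0, 0, -32]] (rows listed top to bottom)


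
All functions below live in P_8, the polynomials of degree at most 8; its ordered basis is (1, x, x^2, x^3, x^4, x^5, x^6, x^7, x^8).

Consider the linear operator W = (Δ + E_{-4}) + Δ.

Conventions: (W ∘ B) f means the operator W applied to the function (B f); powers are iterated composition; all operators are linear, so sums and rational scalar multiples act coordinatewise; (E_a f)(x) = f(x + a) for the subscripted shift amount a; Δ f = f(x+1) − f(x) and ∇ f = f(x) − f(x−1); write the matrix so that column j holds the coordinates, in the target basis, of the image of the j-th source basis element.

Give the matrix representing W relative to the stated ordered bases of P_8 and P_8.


image of 1: 1
image of x: x - 2
image of x^2: x^2 - 4x + 18
image of x^3: x^3 - 6x^2 + 54x - 62
image of x^4: x^4 - 8x^3 + 108x^2 - 248x + 258
image of x^5: x^5 - 10x^4 + 180x^3 - 620x^2 + 1290x - 1022
image of x^6: x^6 - 12x^5 + 270x^4 - 1240x^3 + 3870x^2 - 6132x + 4098
image of x^7: x^7 - 14x^6 + 378x^5 - 2170x^4 + 9030x^3 - 21462x^2 + 28686x - 16382
image of x^8: x^8 - 16x^7 + 504x^6 - 3472x^5 + 18060x^4 - 57232x^3 + 114744x^2 - 131056x + 65538
each image's coordinates form column j of the matrix

the matrix is [[1, -2, 18, -62, 258, -1022, 4098, -16382, 65538]; [0, 1, -4, 54, -248, 1290, -6132, 28686, -131056]; [0, 0, 1, -6, 108, -620, 3870, -21462, 114744]; [0, 0, 0, 1, -8, 180, -1240, 9030, -57232]; [0, 0, 0, 0, 1, -10, 270, -2170, 18060]; [0, 0, 0, 0, 0, 1, -12, 378, -3472]; [0, 0, 0, 0, 0, 0, 1, -14, 504]; [0, 0, 0, 0, 0, 0, 0, 1, -16]; [0, 0, 0, 0, 0, 0, 0, 0, 1]] (rows listed top to bottom)


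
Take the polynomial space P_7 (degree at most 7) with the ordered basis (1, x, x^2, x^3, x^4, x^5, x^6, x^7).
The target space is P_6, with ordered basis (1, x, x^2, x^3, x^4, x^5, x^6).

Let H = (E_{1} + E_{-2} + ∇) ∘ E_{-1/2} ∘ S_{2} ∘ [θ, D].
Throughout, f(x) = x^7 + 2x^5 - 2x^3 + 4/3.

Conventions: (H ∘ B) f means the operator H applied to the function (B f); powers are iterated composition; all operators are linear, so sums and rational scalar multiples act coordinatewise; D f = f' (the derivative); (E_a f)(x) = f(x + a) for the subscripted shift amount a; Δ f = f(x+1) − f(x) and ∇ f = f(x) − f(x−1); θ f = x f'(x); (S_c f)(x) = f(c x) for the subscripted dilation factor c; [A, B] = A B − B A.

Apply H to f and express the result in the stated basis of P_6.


D f = 7x^6 + 10x^4 - 6x^2
θ D f = 42x^6 + 40x^4 - 12x^2
θ f = 7x^7 + 10x^5 - 6x^3
D θ f = 49x^6 + 50x^4 - 18x^2
[θ, D] f = -7x^6 - 10x^4 + 6x^2
S_{2} [θ, D] f = -448x^6 - 160x^4 + 24x^2
E_{-1/2} S_{2} [θ, D] f = -448x^6 + 1344x^5 - 1840x^4 + 1440x^3 - 636x^2 + 140x - 11
E_{1} E_{-1/2} S_{2} [θ, D] f = -448x^6 - 1344x^5 - 1840x^4 - 1440x^3 - 636x^2 - 140x - 11
E_{-2} E_{-1/2} S_{2} [θ, D] f = -448x^6 + 6720x^5 - 42160x^4 + 141600x^3 - 268476x^2 + 272380x - 115475
∇ E_{-1/2} S_{2} [θ, D] f = -2688x^5 + 13440x^4 - 29760x^3 + 35520x^2 - 22360x + 5848
(E_{1} + E_{-2} + ∇) E_{-1/2} S_{2} [θ, D] f = -896x^6 + 2688x^5 - 30560x^4 + 110400x^3 - 233592x^2 + 249880x - 109638

the result is g(x) = -896x^6 + 2688x^5 - 30560x^4 + 110400x^3 - 233592x^2 + 249880x - 109638


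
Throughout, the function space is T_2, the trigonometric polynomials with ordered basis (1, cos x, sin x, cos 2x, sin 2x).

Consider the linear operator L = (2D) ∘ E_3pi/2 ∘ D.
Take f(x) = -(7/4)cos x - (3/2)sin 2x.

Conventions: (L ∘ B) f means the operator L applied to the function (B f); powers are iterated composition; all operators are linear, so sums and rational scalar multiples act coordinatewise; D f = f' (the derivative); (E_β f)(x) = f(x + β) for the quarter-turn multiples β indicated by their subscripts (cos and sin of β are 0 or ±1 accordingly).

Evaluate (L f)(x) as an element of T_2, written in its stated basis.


g(x) = (7/2)sin x - 12sin 2x

D f = (7/4)sin x - 3cos 2x
E_3pi/2 D f = -(7/4)cos x + 3cos 2x
D E_3pi/2 D f = (7/4)sin x - 6sin 2x
(2D) E_3pi/2 D f = (7/2)sin x - 12sin 2x


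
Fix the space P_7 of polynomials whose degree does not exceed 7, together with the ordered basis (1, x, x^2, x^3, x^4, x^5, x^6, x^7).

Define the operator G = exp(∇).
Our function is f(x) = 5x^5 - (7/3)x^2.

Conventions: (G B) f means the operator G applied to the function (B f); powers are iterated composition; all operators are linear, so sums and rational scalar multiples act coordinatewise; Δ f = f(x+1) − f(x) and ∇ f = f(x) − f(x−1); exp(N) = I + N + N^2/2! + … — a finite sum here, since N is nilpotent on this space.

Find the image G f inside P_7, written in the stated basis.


order-1 term: 25x^4 - 50x^3 + 50x^2 - (89/3)x + 22/3
order-2 term: 50x^3 - 150x^2 + 175x - 232/3
order-3 term: 50x^2 - 150x + 125
order-4 term: 25x - 50
order-5 term: 5
the series for exp(∇) f terminates at order 5
exp(∇) f = 5x^5 + 25x^4 - (157/3)x^2 + (61/3)x + 10

the result is g(x) = 5x^5 + 25x^4 - (157/3)x^2 + (61/3)x + 10


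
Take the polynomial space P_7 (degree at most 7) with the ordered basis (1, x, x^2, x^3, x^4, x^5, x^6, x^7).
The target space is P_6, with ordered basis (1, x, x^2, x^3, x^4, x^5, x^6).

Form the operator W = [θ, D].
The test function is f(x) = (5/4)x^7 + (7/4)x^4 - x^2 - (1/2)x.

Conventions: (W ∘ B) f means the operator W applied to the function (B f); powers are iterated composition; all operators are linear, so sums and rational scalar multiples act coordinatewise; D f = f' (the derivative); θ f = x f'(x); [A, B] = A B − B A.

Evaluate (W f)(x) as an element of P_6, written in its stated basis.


g(x) = -(35/4)x^6 - 7x^3 + 2x + 1/2

D f = (35/4)x^6 + 7x^3 - 2x - 1/2
θ D f = (105/2)x^6 + 21x^3 - 2x
θ f = (35/4)x^7 + 7x^4 - 2x^2 - (1/2)x
D θ f = (245/4)x^6 + 28x^3 - 4x - 1/2
[θ, D] f = -(35/4)x^6 - 7x^3 + 2x + 1/2


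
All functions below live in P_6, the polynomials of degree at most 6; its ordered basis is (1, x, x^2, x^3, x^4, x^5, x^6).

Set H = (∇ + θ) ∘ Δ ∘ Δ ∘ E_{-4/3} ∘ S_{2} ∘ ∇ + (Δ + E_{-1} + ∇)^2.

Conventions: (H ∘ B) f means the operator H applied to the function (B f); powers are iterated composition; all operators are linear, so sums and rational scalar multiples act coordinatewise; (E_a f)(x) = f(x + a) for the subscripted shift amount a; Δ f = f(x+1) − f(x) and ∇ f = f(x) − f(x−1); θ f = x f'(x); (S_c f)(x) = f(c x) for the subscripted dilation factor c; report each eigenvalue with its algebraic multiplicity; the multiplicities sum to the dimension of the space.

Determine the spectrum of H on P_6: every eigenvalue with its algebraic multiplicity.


image of 1: 1
image of x: x + 2
image of x^2: x^2 + 4x + 4
image of x^3: x^3 + 6x^2 + 12x + 8
image of x^4: x^4 + 8x^3 + 24x^2 + 224x + 208
image of x^5: x^5 + 10x^4 + 40x^3 + 2000x^2 + 880x - 2048
image of x^6: x^6 + 12x^5 + 60x^4 + 11680x^3 - 1680x^2 - 18688x + 16704
the matrix is upper triangular; its diagonal is (1, 1, 1, 1, 1, 1, 1)
for a triangular matrix the eigenvalues are the diagonal entries, with algebraic multiplicity their repetition count

λ = 1 (multiplicity 7)


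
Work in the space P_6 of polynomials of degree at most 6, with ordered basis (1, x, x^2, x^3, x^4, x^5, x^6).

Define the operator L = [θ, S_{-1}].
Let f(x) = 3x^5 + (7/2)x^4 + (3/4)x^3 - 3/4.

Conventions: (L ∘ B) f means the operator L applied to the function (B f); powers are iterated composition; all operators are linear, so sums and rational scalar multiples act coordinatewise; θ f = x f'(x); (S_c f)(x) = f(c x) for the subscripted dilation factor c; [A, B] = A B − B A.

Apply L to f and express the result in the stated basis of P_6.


S_{-1} f = -3x^5 + (7/2)x^4 - (3/4)x^3 - 3/4
θ S_{-1} f = -15x^5 + 14x^4 - (9/4)x^3
θ f = 15x^5 + 14x^4 + (9/4)x^3
S_{-1} θ f = -15x^5 + 14x^4 - (9/4)x^3
[θ, S_{-1}] f = 0

the result is g(x) = 0


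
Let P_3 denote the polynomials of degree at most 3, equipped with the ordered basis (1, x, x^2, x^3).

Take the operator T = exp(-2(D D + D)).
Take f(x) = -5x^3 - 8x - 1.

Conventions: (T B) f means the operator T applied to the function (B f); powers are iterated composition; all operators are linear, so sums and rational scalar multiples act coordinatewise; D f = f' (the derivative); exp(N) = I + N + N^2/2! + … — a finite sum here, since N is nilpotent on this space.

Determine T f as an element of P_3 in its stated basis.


the image equals g(x) = -5x^3 + 30x^2 - 8x - 65

order-1 term: 30x^2 + 60x + 16
order-2 term: -60x - 120
order-3 term: 40
the series for exp(-2(D D + D)) f terminates at order 3
exp(-2(D D + D)) f = -5x^3 + 30x^2 - 8x - 65


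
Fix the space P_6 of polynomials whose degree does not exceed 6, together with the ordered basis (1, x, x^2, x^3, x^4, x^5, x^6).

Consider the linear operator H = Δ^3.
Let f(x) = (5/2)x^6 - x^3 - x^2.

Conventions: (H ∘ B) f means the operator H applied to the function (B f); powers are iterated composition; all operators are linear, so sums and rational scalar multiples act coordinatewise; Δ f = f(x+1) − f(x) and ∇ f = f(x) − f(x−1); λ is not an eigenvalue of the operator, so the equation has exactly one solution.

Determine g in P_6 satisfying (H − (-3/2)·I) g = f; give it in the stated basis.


write g with unknown coordinates in the stated basis and equate coefficients in (H − (-3/2)·I) g = f
solving from the highest basis element down gives g = (5/3)x^6 - 134x^3 - (1802/3)x^2 - 1000x - 64
check: H g = 200x^3 + 900x^2 + 1500x + 96
so H g − (-3/2)·g = (5/2)x^6 - x^3 - x^2 = f ✓

the image equals g(x) = (5/3)x^6 - 134x^3 - (1802/3)x^2 - 1000x - 64


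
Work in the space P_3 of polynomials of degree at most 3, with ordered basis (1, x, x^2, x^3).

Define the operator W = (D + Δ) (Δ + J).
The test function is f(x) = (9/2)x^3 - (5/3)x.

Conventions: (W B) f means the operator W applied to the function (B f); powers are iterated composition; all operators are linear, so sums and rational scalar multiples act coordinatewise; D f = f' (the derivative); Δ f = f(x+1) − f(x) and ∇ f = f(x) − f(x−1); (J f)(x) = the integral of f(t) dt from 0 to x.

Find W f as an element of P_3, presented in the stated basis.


the result is g(x) = 9x^3 + (27/4)x^2 + (331/6)x + 979/24

Δ f = (27/2)x^2 + (27/2)x + 17/6
J f = (9/8)x^4 - (5/6)x^2
(Δ + J) f = (9/8)x^4 + (38/3)x^2 + (27/2)x + 17/6
D (Δ + J) f = (9/2)x^3 + (76/3)x + 27/2
Δ (Δ + J) f = (9/2)x^3 + (27/4)x^2 + (179/6)x + 655/24
(D + Δ) (Δ + J) f = 9x^3 + (27/4)x^2 + (331/6)x + 979/24


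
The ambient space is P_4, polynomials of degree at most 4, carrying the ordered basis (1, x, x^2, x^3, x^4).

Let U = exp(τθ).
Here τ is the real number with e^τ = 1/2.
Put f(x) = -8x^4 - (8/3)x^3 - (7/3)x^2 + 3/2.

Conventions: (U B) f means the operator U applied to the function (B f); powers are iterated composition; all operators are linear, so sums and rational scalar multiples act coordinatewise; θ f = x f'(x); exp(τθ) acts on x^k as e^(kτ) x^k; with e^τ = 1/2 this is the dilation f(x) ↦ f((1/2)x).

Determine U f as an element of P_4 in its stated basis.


exp(τθ) x^k = e^(kτ) x^k; with e^τ = 1/2 this sends x^k to (1/2)^k x^k
x^2 ↦ 1/4 x^2
x^3 ↦ 1/8 x^3
x^4 ↦ 1/16 x^4
applying this coordinatewise to f: exp(τθ) f = -(1/2)x^4 - (1/3)x^3 - (7/12)x^2 + 3/2

g(x) = -(1/2)x^4 - (1/3)x^3 - (7/12)x^2 + 3/2


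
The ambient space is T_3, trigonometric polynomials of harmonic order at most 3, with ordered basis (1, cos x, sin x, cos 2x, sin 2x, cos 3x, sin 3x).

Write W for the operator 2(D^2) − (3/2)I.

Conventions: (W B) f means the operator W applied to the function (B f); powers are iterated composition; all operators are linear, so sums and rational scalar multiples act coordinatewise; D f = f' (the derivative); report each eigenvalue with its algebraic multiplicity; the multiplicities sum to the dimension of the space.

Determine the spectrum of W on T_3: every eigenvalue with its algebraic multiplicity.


image of 1: -3/2
image of cos x: -(7/2)cos x
image of sin x: -(7/2)sin x
image of cos 2x: -(19/2)cos 2x
image of sin 2x: -(19/2)sin 2x
image of cos 3x: -(39/2)cos 3x
image of sin 3x: -(39/2)sin 3x
the matrix is diagonal; its diagonal is (-3/2, -7/2, -7/2, -19/2, -19/2, -39/2, -39/2)
for a triangular matrix the eigenvalues are the diagonal entries, with algebraic multiplicity their repetition count

λ = -39/2 (multiplicity 2), λ = -19/2 (multiplicity 2), λ = -7/2 (multiplicity 2), λ = -3/2 (multiplicity 1)
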